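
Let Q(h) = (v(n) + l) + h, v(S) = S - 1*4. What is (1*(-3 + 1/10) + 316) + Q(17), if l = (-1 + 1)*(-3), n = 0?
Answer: 3261/10 ≈ 326.10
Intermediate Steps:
v(S) = -4 + S (v(S) = S - 4 = -4 + S)
l = 0 (l = 0*(-3) = 0)
Q(h) = -4 + h (Q(h) = ((-4 + 0) + 0) + h = (-4 + 0) + h = -4 + h)
(1*(-3 + 1/10) + 316) + Q(17) = (1*(-3 + 1/10) + 316) + (-4 + 17) = (1*(-3 + 1/10) + 316) + 13 = (1*(-29/10) + 316) + 13 = (-29/10 + 316) + 13 = 3131/10 + 13 = 3261/10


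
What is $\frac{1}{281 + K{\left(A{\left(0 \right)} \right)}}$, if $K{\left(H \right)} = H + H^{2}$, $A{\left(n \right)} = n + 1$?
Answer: $\frac{1}{283} \approx 0.0035336$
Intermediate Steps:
$A{\left(n \right)} = 1 + n$
$\frac{1}{281 + K{\left(A{\left(0 \right)} \right)}} = \frac{1}{281 + \left(1 + 0\right) \left(1 + \left(1 + 0\right)\right)} = \frac{1}{281 + 1 \left(1 + 1\right)} = \frac{1}{281 + 1 \cdot 2} = \frac{1}{281 + 2} = \frac{1}{283}$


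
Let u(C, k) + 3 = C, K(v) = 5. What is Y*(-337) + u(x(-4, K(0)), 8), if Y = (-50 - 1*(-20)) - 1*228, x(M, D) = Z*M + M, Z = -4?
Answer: 86955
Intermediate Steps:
x(M, D) = -3*M (x(M, D) = -4*M + M = -3*M)
u(C, k) = -3 + C
Y = -258 (Y = (-50 + 20) - 228 = -30 - 228 = -258)
Y*(-337) + u(x(-4, K(0)), 8) = -258*(-337) + (-3 - 3*(-4)) = 86946 + (-3 + 12) = 86946 + 9 = 86955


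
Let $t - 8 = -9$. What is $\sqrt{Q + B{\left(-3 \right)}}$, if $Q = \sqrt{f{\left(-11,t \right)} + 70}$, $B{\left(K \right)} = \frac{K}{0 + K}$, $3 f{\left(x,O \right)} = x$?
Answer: $\frac{\sqrt{9 + 3 \sqrt{597}}}{3} \approx 3.024$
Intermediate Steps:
$t = -1$ ($t = 8 - 9 = -1$)
$f{\left(x,O \right)} = \frac{x}{3}$
$B{\left(K \right)} = 1$ ($B{\left(K \right)} = \frac{K}{K} = 1$)
$Q = \frac{\sqrt{597}}{3}$ ($Q = \sqrt{\frac{1}{3} \left(-11\right) + 70} = \sqrt{- \frac{11}{3} + 70} = \sqrt{\frac{199}{3}} = \frac{\sqrt{597}}{3} \approx 8.1445$)
$\sqrt{Q + B{\left(-3 \right)}} = \sqrt{\frac{\sqrt{597}}{3} + 1} = \sqrt{1 + \frac{\sqrt{597}}{3}}$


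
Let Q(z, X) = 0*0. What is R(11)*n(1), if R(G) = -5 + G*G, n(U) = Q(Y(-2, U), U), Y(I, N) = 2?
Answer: 0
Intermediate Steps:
Q(z, X) = 0
n(U) = 0
R(G) = -5 + G²
R(11)*n(1) = (-5 + 11²)*0 = (-5 + 121)*0 = 116*0 = 0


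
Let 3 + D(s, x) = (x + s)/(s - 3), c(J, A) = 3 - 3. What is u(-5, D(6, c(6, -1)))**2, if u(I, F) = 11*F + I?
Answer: 256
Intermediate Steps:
c(J, A) = 0
D(s, x) = -3 + (s + x)/(-3 + s) (D(s, x) = -3 + (x + s)/(s - 3) = -3 + (s + x)/(-3 + s))
u(I, F) = I + 11*F
u(-5, D(6, c(6, -1)))**2 = (-5 + 11*((9 + 0 - 2*6)/(-3 + 6)))**2 = (-5 + 11*((9 + 0 - 12)/3))**2 = (-5 + 11*((1/3)*(-3)))**2 = (-5 + 11*(-1))**2 = (-5 - 11)**2 = (-16)**2 = 256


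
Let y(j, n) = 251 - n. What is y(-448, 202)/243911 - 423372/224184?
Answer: -8604508573/4556745302 ≈ -1.8883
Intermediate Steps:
y(-448, 202)/243911 - 423372/224184 = (251 - 1*202)/243911 - 423372/224184 = (251 - 202)*(1/243911) - 423372*1/224184 = 49*(1/243911) - 35281/18682 = 49/243911 - 35281/18682 = -8604508573/4556745302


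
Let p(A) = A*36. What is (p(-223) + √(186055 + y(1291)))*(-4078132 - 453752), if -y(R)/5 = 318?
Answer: 36381964752 - 4531884*√184465 ≈ 3.4436e+10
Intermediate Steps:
y(R) = -1590 (y(R) = -5*318 = -1590)
p(A) = 36*A
(p(-223) + √(186055 + y(1291)))*(-4078132 - 453752) = (36*(-223) + √(186055 - 1590))*(-4078132 - 453752) = (-8028 + √184465)*(-4531884) = 36381964752 - 4531884*√184465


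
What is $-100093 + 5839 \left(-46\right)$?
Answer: $-368687$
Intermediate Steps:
$-100093 + 5839 \left(-46\right) = -100093 - 268594 = -368687$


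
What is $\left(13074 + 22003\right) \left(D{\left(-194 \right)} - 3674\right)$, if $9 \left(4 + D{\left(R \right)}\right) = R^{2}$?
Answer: $\frac{159039118}{9} \approx 1.7671 \cdot 10^{7}$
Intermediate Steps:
$D{\left(R \right)} = -4 + \frac{R^{2}}{9}$
$\left(13074 + 22003\right) \left(D{\left(-194 \right)} - 3674\right) = \left(13074 + 22003\right) \left(\left(-4 + \frac{\left(-194\right)^{2}}{9}\right) - 3674\right) = 35077 \left(\left(-4 + \frac{1}{9} \cdot 37636\right) - 3674\right) = 35077 \left(\left(-4 + \frac{37636}{9}\right) - 3674\right) = 35077 \left(\frac{37600}{9} - 3674\right) = 35077 \cdot \frac{4534}{9} = \frac{159039118}{9}$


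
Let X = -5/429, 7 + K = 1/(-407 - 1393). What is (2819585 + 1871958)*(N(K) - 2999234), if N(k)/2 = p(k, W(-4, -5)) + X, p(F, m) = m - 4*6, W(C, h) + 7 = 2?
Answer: -6036590916176954/429 ≈ -1.4071e+13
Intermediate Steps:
W(C, h) = -5 (W(C, h) = -7 + 2 = -5)
K = -12601/1800 (K = -7 + 1/(-407 - 1393) = -7 + 1/(-1800) = -7 - 1/1800 = -12601/1800 ≈ -7.0006)
p(F, m) = -24 + m (p(F, m) = m - 24 = -24 + m)
X = -5/429 (X = -5*1/429 = -5/429 ≈ -0.011655)
N(k) = -24892/429 (N(k) = 2*((-24 - 5) - 5/429) = 2*(-29 - 5/429) = 2*(-12446/429) = -24892/429)
(2819585 + 1871958)*(N(K) - 2999234) = (2819585 + 1871958)*(-24892/429 - 2999234) = 4691543*(-1286696278/429) = -6036590916176954/429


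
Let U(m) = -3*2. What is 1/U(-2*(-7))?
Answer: -1/6 ≈ -0.16667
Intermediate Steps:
U(m) = -6
1/U(-2*(-7)) = 1/(-6) = -1/6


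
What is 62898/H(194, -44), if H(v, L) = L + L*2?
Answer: -953/2 ≈ -476.50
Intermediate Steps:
H(v, L) = 3*L (H(v, L) = L + 2*L = 3*L)
62898/H(194, -44) = 62898/((3*(-44))) = 62898/(-132) = 62898*(-1/132) = -953/2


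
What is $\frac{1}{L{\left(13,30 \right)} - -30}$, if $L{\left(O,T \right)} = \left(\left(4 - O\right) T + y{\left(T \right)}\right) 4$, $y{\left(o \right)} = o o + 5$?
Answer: $\frac{1}{2570} \approx 0.00038911$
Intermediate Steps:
$y{\left(o \right)} = 5 + o^{2}$ ($y{\left(o \right)} = o^{2} + 5 = 5 + o^{2}$)
$L{\left(O,T \right)} = 20 + 4 T^{2} + 4 T \left(4 - O\right)$ ($L{\left(O,T \right)} = \left(\left(4 - O\right) T + \left(5 + T^{2}\right)\right) 4 = \left(T \left(4 - O\right) + \left(5 + T^{2}\right)\right) 4 = \left(5 + T^{2} + T \left(4 - O\right)\right) 4 = 20 + 4 T^{2} + 4 T \left(4 - O\right)$)
$\frac{1}{L{\left(13,30 \right)} - -30} = \frac{1}{\left(20 + 4 \cdot 30^{2} + 16 \cdot 30 - 52 \cdot 30\right) - -30} = \frac{1}{\left(20 + 4 \cdot 900 + 480 - 1560\right) + \left(-365 + 395\right)} = \frac{1}{\left(20 + 3600 + 480 - 1560\right) + 30} = \frac{1}{2540 + 30} = \frac{1}{2570}$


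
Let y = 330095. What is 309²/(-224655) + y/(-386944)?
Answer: -37034430763/28976301440 ≈ -1.2781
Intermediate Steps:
309²/(-224655) + y/(-386944) = 309²/(-224655) + 330095/(-386944) = 95481*(-1/224655) + 330095*(-1/386944) = -31827/74885 - 330095/386944 = -37034430763/28976301440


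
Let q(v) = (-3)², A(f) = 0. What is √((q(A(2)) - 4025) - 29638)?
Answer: I*√33654 ≈ 183.45*I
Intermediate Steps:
q(v) = 9
√((q(A(2)) - 4025) - 29638) = √((9 - 4025) - 29638) = √(-4016 - 29638) = √(-33654) = I*√33654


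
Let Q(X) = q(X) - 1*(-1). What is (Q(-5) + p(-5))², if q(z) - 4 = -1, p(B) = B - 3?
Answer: 16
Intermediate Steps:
p(B) = -3 + B
q(z) = 3 (q(z) = 4 - 1 = 3)
Q(X) = 4 (Q(X) = 3 - 1*(-1) = 3 + 1 = 4)
(Q(-5) + p(-5))² = (4 + (-3 - 5))² = (4 - 8)² = (-4)² = 16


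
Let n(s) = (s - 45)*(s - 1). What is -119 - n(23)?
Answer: 365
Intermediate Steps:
n(s) = (-1 + s)*(-45 + s) (n(s) = (-45 + s)*(-1 + s) = (-1 + s)*(-45 + s))
-119 - n(23) = -119 - (45 + 23² - 46*23) = -119 - (45 + 529 - 1058) = -119 - 1*(-484) = -119 + 484 = 365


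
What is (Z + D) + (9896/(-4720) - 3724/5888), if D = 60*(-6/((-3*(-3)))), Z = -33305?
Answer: -14480917877/434240 ≈ -33348.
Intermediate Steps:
D = -40 (D = 60*(-6/9) = 60*(-6*⅑) = 60*(-⅔) = -40)
(Z + D) + (9896/(-4720) - 3724/5888) = (-33305 - 40) + (9896/(-4720) - 3724/5888) = -33345 + (9896*(-1/4720) - 3724*1/5888) = -33345 + (-1237/590 - 931/1472) = -33345 - 1185077/434240 = -14480917877/434240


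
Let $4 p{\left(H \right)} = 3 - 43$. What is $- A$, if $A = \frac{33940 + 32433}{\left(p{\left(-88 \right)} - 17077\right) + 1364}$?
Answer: $\frac{66373}{15723} \approx 4.2214$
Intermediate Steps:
$p{\left(H \right)} = -10$ ($p{\left(H \right)} = \frac{3 - 43}{4} = \frac{1}{4} \left(-40\right) = -10$)
$A = - \frac{66373}{15723}$ ($A = \frac{33940 + 32433}{\left(-10 - 17077\right) + 1364} = \frac{66373}{\left(-10 - 17077\right) + 1364} = \frac{66373}{-17087 + 1364} = \frac{66373}{-15723} = 66373 \left(- \frac{1}{15723}\right) = - \frac{66373}{15723} \approx -4.2214$)
$- A = \left(-1\right) \left(- \frac{66373}{15723}\right) = \frac{66373}{15723}$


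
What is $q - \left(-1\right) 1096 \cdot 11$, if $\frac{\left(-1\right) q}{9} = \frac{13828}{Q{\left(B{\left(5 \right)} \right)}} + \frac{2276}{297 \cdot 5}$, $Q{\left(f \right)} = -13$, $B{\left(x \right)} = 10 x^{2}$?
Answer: $\frac{46365112}{2145} \approx 21615.0$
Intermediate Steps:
$q = \frac{20504992}{2145}$ ($q = - 9 \left(\frac{13828}{-13} + \frac{2276}{297 \cdot 5}\right) = - 9 \left(13828 \left(- \frac{1}{13}\right) + \frac{2276}{1485}\right) = - 9 \left(- \frac{13828}{13} + 2276 \cdot \frac{1}{1485}\right) = - 9 \left(- \frac{13828}{13} + \frac{2276}{1485}\right) = \left(-9\right) \left(- \frac{20504992}{19305}\right) = \frac{20504992}{2145} \approx 9559.4$)
$q - \left(-1\right) 1096 \cdot 11 = \frac{20504992}{2145} - \left(-1\right) 1096 \cdot 11 = \frac{20504992}{2145} - \left(-1096\right) 11 = \frac{20504992}{2145} - -12056 = \frac{20504992}{2145} + 12056 = \frac{46365112}{2145}$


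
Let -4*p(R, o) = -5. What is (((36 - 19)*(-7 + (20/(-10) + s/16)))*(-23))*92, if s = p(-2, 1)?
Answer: 5135003/16 ≈ 3.2094e+5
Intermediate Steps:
p(R, o) = 5/4 (p(R, o) = -1/4*(-5) = 5/4)
s = 5/4 ≈ 1.2500
(((36 - 19)*(-7 + (20/(-10) + s/16)))*(-23))*92 = (((36 - 19)*(-7 + (20/(-10) + (5/4)/16)))*(-23))*92 = ((17*(-7 + (20*(-1/10) + (5/4)*(1/16))))*(-23))*92 = ((17*(-7 + (-2 + 5/64)))*(-23))*92 = ((17*(-7 - 123/64))*(-23))*92 = ((17*(-571/64))*(-23))*92 = -9707/64*(-23)*92 = (223261/64)*92 = 5135003/16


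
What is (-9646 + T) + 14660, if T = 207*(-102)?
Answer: -16100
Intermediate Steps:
T = -21114
(-9646 + T) + 14660 = (-9646 - 21114) + 14660 = -30760 + 14660 = -16100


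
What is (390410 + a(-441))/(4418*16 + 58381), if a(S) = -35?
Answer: 43375/14341 ≈ 3.0245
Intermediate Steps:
(390410 + a(-441))/(4418*16 + 58381) = (390410 - 35)/(4418*16 + 58381) = 390375/(70688 + 58381) = 390375/129069 = 390375*(1/129069) = 43375/14341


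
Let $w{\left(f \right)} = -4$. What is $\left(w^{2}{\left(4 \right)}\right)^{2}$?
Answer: $256$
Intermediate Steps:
$\left(w^{2}{\left(4 \right)}\right)^{2} = \left(\left(-4\right)^{2}\right)^{2} = 16^{2} = 256$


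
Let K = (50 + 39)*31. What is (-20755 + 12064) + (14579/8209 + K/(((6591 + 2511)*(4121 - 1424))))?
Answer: -56484244989559/6500493666 ≈ -8689.2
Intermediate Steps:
K = 2759 (K = 89*31 = 2759)
(-20755 + 12064) + (14579/8209 + K/(((6591 + 2511)*(4121 - 1424)))) = (-20755 + 12064) + (14579/8209 + 2759/(((6591 + 2511)*(4121 - 1424)))) = -8691 + (14579*(1/8209) + 2759/((9102*2697))) = -8691 + (14579/8209 + 2759/24548094) = -8691 + (14579/8209 + 2759*(1/24548094)) = -8691 + (14579/8209 + 89/791874) = -8691 + 11545461647/6500493666 = -56484244989559/6500493666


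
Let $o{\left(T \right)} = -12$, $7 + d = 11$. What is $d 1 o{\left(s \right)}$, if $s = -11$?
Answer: $-48$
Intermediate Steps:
$d = 4$ ($d = -7 + 11 = 4$)
$d 1 o{\left(s \right)} = 4 \cdot 1 \left(-12\right) = 4 \left(-12\right) = -48$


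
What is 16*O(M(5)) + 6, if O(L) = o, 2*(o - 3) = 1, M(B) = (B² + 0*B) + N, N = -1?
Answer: 62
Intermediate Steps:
M(B) = -1 + B² (M(B) = (B² + 0*B) - 1 = (B² + 0) - 1 = B² - 1 = -1 + B²)
o = 7/2 (o = 3 + (½)*1 = 3 + ½ = 7/2 ≈ 3.5000)
O(L) = 7/2
16*O(M(5)) + 6 = 16*(7/2) + 6 = 56 + 6 = 62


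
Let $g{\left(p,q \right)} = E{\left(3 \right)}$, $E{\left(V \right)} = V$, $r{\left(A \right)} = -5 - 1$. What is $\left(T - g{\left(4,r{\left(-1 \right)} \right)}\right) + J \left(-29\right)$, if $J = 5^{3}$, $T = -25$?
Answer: $-3653$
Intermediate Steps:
$r{\left(A \right)} = -6$
$g{\left(p,q \right)} = 3$
$J = 125$
$\left(T - g{\left(4,r{\left(-1 \right)} \right)}\right) + J \left(-29\right) = \left(-25 - 3\right) + 125 \left(-29\right) = \left(-25 - 3\right) - 3625 = -28 - 3625 = -3653$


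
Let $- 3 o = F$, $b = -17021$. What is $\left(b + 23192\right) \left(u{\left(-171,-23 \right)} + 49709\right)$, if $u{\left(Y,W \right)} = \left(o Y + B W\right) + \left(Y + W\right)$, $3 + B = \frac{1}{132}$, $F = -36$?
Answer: $\frac{1173275587}{4} \approx 2.9332 \cdot 10^{8}$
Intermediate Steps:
$o = 12$ ($o = \left(- \frac{1}{3}\right) \left(-36\right) = 12$)
$B = - \frac{395}{132}$ ($B = -3 + \frac{1}{132} = - \frac{395}{132} \approx -2.9924$)
$u{\left(Y,W \right)} = 13 Y - \frac{263 W}{132}$ ($u{\left(Y,W \right)} = \left(12 Y - \frac{395 W}{132}\right) + \left(Y + W\right) = \left(12 Y - \frac{395 W}{132}\right) + \left(W + Y\right) = 13 Y - \frac{263 W}{132}$)
$\left(b + 23192\right) \left(u{\left(-171,-23 \right)} + 49709\right) = \left(-17021 + 23192\right) \left(\left(13 \left(-171\right) - - \frac{6049}{132}\right) + 49709\right) = 6171 \left(\left(-2223 + \frac{6049}{132}\right) + 49709\right) = 6171 \left(- \frac{287387}{132} + 49709\right) = 6171 \cdot \frac{6274201}{132} = \frac{1173275587}{4}$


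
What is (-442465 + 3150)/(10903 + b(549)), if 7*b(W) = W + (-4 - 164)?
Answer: -3075205/76702 ≈ -40.093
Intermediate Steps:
b(W) = -24 + W/7 (b(W) = (W + (-4 - 164))/7 = (W - 168)/7 = (-168 + W)/7 = -24 + W/7)
(-442465 + 3150)/(10903 + b(549)) = (-442465 + 3150)/(10903 + (-24 + (⅐)*549)) = -439315/(10903 + (-24 + 549/7)) = -439315/(10903 + 381/7) = -439315/76702/7 = -439315*7/76702 = -3075205/76702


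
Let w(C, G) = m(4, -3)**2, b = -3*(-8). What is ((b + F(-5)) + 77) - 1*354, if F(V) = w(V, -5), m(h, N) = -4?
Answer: -237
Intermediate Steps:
b = 24
w(C, G) = 16 (w(C, G) = (-4)**2 = 16)
F(V) = 16
((b + F(-5)) + 77) - 1*354 = ((24 + 16) + 77) - 1*354 = (40 + 77) - 354 = 117 - 354 = -237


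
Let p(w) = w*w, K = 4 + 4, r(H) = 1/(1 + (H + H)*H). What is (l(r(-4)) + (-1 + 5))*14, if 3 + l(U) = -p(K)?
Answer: -882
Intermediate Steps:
r(H) = 1/(1 + 2*H**2) (r(H) = 1/(1 + (2*H)*H) = 1/(1 + 2*H**2))
K = 8
p(w) = w**2
l(U) = -67 (l(U) = -3 - 1*8**2 = -3 - 1*64 = -3 - 64 = -67)
(l(r(-4)) + (-1 + 5))*14 = (-67 + (-1 + 5))*14 = (-67 + 4)*14 = -63*14 = -882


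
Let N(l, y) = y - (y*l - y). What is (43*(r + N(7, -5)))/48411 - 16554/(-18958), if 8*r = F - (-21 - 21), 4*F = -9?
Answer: 13213216627/14684411808 ≈ 0.89981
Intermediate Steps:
F = -9/4 (F = (1/4)*(-9) = -9/4 ≈ -2.2500)
N(l, y) = 2*y - l*y (N(l, y) = y - (l*y - y) = y - (-y + l*y) = y + (y - l*y) = 2*y - l*y)
r = 159/32 (r = (-9/4 - (-21 - 21))/8 = (-9/4 - 1*(-42))/8 = (-9/4 + 42)/8 = (1/8)*(159/4) = 159/32 ≈ 4.9688)
(43*(r + N(7, -5)))/48411 - 16554/(-18958) = (43*(159/32 - 5*(2 - 1*7)))/48411 - 16554/(-18958) = (43*(159/32 - 5*(2 - 7)))*(1/48411) - 16554*(-1/18958) = (43*(159/32 - 5*(-5)))*(1/48411) + 8277/9479 = (43*(159/32 + 25))*(1/48411) + 8277/9479 = (43*(959/32))*(1/48411) + 8277/9479 = (41237/32)*(1/48411) + 8277/9479 = 41237/1549152 + 8277/9479 = 13213216627/14684411808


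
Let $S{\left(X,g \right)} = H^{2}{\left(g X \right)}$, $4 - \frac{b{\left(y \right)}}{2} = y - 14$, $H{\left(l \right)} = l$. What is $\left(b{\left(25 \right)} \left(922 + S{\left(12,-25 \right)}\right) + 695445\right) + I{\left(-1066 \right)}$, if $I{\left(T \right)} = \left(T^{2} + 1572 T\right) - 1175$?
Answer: $-1118034$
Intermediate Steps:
$b{\left(y \right)} = 36 - 2 y$ ($b{\left(y \right)} = 8 - 2 \left(y - 14\right) = 8 - 2 \left(-14 + y\right) = 8 - \left(-28 + 2 y\right) = 36 - 2 y$)
$I{\left(T \right)} = -1175 + T^{2} + 1572 T$
$S{\left(X,g \right)} = X^{2} g^{2}$ ($S{\left(X,g \right)} = \left(g X\right)^{2} = \left(X g\right)^{2} = X^{2} g^{2}$)
$\left(b{\left(25 \right)} \left(922 + S{\left(12,-25 \right)}\right) + 695445\right) + I{\left(-1066 \right)} = \left(\left(36 - 50\right) \left(922 + 12^{2} \left(-25\right)^{2}\right) + 695445\right) + \left(-1175 + \left(-1066\right)^{2} + 1572 \left(-1066\right)\right) = \left(\left(36 - 50\right) \left(922 + 144 \cdot 625\right) + 695445\right) - 540571 = \left(- 14 \left(922 + 90000\right) + 695445\right) - 540571 = \left(\left(-14\right) 90922 + 695445\right) - 540571 = \left(-1272908 + 695445\right) - 540571 = -577463 - 540571 = -1118034$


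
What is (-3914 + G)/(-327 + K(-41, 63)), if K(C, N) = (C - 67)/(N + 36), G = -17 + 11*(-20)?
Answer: 45661/3609 ≈ 12.652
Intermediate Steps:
G = -237 (G = -17 - 220 = -237)
K(C, N) = (-67 + C)/(36 + N)
(-3914 + G)/(-327 + K(-41, 63)) = (-3914 - 237)/(-327 + (-67 - 41)/(36 + 63)) = -4151/(-327 - 108/99) = -4151/(-327 + (1/99)*(-108)) = -4151/(-327 - 12/11) = -4151/(-3609/11) = -4151*(-11/3609) = 45661/3609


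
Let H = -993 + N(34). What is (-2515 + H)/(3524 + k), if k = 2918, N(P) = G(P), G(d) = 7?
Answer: -3501/6442 ≈ -0.54346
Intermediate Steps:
N(P) = 7
H = -986 (H = -993 + 7 = -986)
(-2515 + H)/(3524 + k) = (-2515 - 986)/(3524 + 2918) = -3501/6442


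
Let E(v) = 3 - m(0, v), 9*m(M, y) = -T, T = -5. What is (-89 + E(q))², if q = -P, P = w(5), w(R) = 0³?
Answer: 606841/81 ≈ 7491.9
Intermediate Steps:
w(R) = 0
P = 0
q = 0 (q = -1*0 = 0)
m(M, y) = 5/9 (m(M, y) = (-1*(-5))/9 = (⅑)*5 = 5/9)
E(v) = 22/9 (E(v) = 3 - 1*5/9 = 3 - 5/9 = 22/9)
(-89 + E(q))² = (-89 + 22/9)² = (-779/9)² = 606841/81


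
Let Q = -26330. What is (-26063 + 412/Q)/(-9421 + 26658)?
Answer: -31192691/20629555 ≈ -1.5120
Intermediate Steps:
(-26063 + 412/Q)/(-9421 + 26658) = (-26063 + 412/(-26330))/(-9421 + 26658) = (-26063 + 412*(-1/26330))/17237 = (-26063 - 206/13165)*(1/17237) = -343119601/13165*1/17237 = -31192691/20629555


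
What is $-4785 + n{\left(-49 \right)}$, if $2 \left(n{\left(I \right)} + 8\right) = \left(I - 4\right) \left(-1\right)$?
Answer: $- \frac{9533}{2} \approx -4766.5$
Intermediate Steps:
$n{\left(I \right)} = -6 - \frac{I}{2}$ ($n{\left(I \right)} = -8 + \frac{\left(I - 4\right) \left(-1\right)}{2} = -8 + \frac{\left(-4 + I\right) \left(-1\right)}{2} = -8 + \frac{4 - I}{2} = -8 - \left(-2 + \frac{I}{2}\right) = -6 - \frac{I}{2}$)
$-4785 + n{\left(-49 \right)} = -4785 - - \frac{37}{2} = -4785 + \left(-6 + \frac{49}{2}\right) = -4785 + \frac{37}{2} = - \frac{9533}{2}$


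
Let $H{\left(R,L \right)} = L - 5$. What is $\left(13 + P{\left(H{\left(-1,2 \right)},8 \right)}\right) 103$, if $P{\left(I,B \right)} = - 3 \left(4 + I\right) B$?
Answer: $-1133$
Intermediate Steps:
$H{\left(R,L \right)} = -5 + L$ ($H{\left(R,L \right)} = L - 5 = -5 + L$)
$P{\left(I,B \right)} = - 3 B \left(4 + I\right)$
$\left(13 + P{\left(H{\left(-1,2 \right)},8 \right)}\right) 103 = \left(13 - 24 \left(4 + \left(-5 + 2\right)\right)\right) 103 = \left(13 - 24 \left(4 - 3\right)\right) 103 = \left(13 - 24 \cdot 1\right) 103 = \left(13 - 24\right) 103 = \left(-11\right) 103 = -1133$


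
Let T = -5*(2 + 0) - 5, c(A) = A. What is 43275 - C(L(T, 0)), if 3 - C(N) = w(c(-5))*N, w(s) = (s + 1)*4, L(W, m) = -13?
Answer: 43480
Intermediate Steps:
T = -15 (T = -5*2 - 5 = -10 - 5 = -15)
w(s) = 4 + 4*s (w(s) = (1 + s)*4 = 4 + 4*s)
C(N) = 3 + 16*N (C(N) = 3 - (4 + 4*(-5))*N = 3 - (4 - 20)*N = 3 - (-16)*N = 3 + 16*N)
43275 - C(L(T, 0)) = 43275 - (3 + 16*(-13)) = 43275 - (3 - 208) = 43275 - 1*(-205) = 43275 + 205 = 43480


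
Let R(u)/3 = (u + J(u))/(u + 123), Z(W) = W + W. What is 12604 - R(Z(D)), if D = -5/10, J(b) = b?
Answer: 768847/61 ≈ 12604.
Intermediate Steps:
D = -1/2 (D = -5*1/10 = -1/2 ≈ -0.50000)
Z(W) = 2*W
R(u) = 6*u/(123 + u) (R(u) = 3*((u + u)/(u + 123)) = 3*((2*u)/(123 + u)) = 3*(2*u/(123 + u)) = 6*u/(123 + u))
12604 - R(Z(D)) = 12604 - 6*2*(-1/2)/(123 + 2*(-1/2)) = 12604 - 6*(-1)/(123 - 1) = 12604 - 6*(-1)/122 = 12604 - 1*(-3/61) = 12604 + 3/61 = 768847/61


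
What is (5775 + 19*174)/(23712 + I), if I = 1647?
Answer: 3027/8453 ≈ 0.35810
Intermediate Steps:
(5775 + 19*174)/(23712 + I) = (5775 + 19*174)/(23712 + 1647) = (5775 + 3306)/25359 = 9081*(1/25359) = 3027/8453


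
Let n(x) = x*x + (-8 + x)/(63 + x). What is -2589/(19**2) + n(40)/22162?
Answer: -2925184851/412024823 ≈ -7.0995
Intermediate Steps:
n(x) = x**2 + (-8 + x)/(63 + x)
-2589/(19**2) + n(40)/22162 = -2589/(19**2) + ((-8 + 40 + 40**3 + 63*40**2)/(63 + 40))/22162 = -2589/361 + ((-8 + 40 + 64000 + 63*1600)/103)*(1/22162) = -2589*1/361 + ((-8 + 40 + 64000 + 100800)/103)*(1/22162) = -2589/361 + ((1/103)*164832)*(1/22162) = -2589/361 + (164832/103)*(1/22162) = -2589/361 + 82416/1141343 = -2925184851/412024823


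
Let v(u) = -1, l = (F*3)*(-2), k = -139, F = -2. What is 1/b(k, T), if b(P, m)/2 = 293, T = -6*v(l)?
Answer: 1/586 ≈ 0.0017065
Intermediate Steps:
l = 12 (l = -2*3*(-2) = -6*(-2) = 12)
T = 6 (T = -6*(-1) = 6)
b(P, m) = 586 (b(P, m) = 2*293 = 586)
1/b(k, T) = 1/586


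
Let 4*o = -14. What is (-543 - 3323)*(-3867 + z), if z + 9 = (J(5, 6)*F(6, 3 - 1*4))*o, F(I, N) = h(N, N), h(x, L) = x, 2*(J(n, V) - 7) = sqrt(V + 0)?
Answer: 14889899 - 13531*sqrt(6)/2 ≈ 1.4873e+7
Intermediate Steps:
o = -7/2 (o = (1/4)*(-14) = -7/2 ≈ -3.5000)
J(n, V) = 7 + sqrt(V)/2 (J(n, V) = 7 + sqrt(V + 0)/2 = 7 + sqrt(V)/2)
F(I, N) = N
z = 31/2 + 7*sqrt(6)/4 (z = -9 + ((7 + sqrt(6)/2)*(3 - 1*4))*(-7/2) = -9 + ((7 + sqrt(6)/2)*(3 - 4))*(-7/2) = -9 + ((7 + sqrt(6)/2)*(-1))*(-7/2) = -9 + (-7 - sqrt(6)/2)*(-7/2) = -9 + (49/2 + 7*sqrt(6)/4) = 31/2 + 7*sqrt(6)/4 ≈ 19.787)
(-543 - 3323)*(-3867 + z) = (-543 - 3323)*(-3867 + (31/2 + 7*sqrt(6)/4)) = -3866*(-7703/2 + 7*sqrt(6)/4) = 14889899 - 13531*sqrt(6)/2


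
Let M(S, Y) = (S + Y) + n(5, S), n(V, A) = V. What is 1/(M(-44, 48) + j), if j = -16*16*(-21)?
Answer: 1/5385 ≈ 0.00018570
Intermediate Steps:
M(S, Y) = 5 + S + Y (M(S, Y) = (S + Y) + 5 = 5 + S + Y)
j = 5376 (j = -256*(-21) = 5376)
1/(M(-44, 48) + j) = 1/((5 - 44 + 48) + 5376) = 1/(9 + 5376) = 1/5385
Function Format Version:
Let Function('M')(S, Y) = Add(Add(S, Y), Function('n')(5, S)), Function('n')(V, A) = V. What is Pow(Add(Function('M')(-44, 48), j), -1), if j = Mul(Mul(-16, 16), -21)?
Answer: Rational(1, 5385) ≈ 0.00018570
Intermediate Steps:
Function('M')(S, Y) = Add(5, S, Y) (Function('M')(S, Y) = Add(Add(S, Y), 5) = Add(5, S, Y))
j = 5376 (j = Mul(-256, -21) = 5376)
Pow(Add(Function('M')(-44, 48), j), -1) = Pow(Add(Add(5, -44, 48), 5376), -1) = Pow(Add(9, 5376), -1) = Pow(5385, -1) = Rational(1, 5385)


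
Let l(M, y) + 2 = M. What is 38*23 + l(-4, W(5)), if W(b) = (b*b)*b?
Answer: 868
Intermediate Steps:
W(b) = b³ (W(b) = b²*b = b³)
l(M, y) = -2 + M
38*23 + l(-4, W(5)) = 38*23 + (-2 - 4) = 874 - 6 = 868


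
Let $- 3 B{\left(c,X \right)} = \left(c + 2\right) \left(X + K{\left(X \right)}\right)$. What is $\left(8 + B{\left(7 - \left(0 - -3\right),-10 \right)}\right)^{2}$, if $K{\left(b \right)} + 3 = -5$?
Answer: $1936$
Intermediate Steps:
$K{\left(b \right)} = -8$ ($K{\left(b \right)} = -3 - 5 = -8$)
$B{\left(c,X \right)} = - \frac{\left(-8 + X\right) \left(2 + c\right)}{3}$ ($B{\left(c,X \right)} = - \frac{\left(c + 2\right) \left(X - 8\right)}{3} = - \frac{\left(2 + c\right) \left(-8 + X\right)}{3} = - \frac{\left(-8 + X\right) \left(2 + c\right)}{3}$)
$\left(8 + B{\left(7 - \left(0 - -3\right),-10 \right)}\right)^{2} = \left(8 + \left(\frac{16}{3} - - \frac{20}{3} + \frac{8 \left(7 - \left(0 - -3\right)\right)}{3} - - \frac{10 \left(7 - \left(0 - -3\right)\right)}{3}\right)\right)^{2} = \left(8 + \left(\frac{16}{3} + \frac{20}{3} + \frac{8 \left(7 - \left(0 + 3\right)\right)}{3} - - \frac{10 \left(7 - \left(0 + 3\right)\right)}{3}\right)\right)^{2} = \left(8 + \left(\frac{16}{3} + \frac{20}{3} + \frac{8 \left(7 - 3\right)}{3} - - \frac{10 \left(7 - 3\right)}{3}\right)\right)^{2} = \left(8 + \left(\frac{16}{3} + \frac{20}{3} + \frac{8}{3} \cdot 4 - \left(- \frac{10}{3}\right) 4\right)\right)^{2} = \left(8 + \left(\frac{16}{3} + \frac{20}{3} + \frac{32}{3} + \frac{40}{3}\right)\right)^{2} = \left(8 + 36\right)^{2} = 44^{2} = 1936$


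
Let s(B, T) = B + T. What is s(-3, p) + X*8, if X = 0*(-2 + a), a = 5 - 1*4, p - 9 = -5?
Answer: 1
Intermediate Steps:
p = 4 (p = 9 - 5 = 4)
a = 1 (a = 5 - 4 = 1)
X = 0 (X = 0*(-2 + 1) = 0*(-1) = 0)
s(-3, p) + X*8 = (-3 + 4) + 0*8 = 1 + 0 = 1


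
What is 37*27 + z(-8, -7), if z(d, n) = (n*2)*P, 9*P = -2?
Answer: 9019/9 ≈ 1002.1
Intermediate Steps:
P = -2/9 (P = (⅑)*(-2) = -2/9 ≈ -0.22222)
z(d, n) = -4*n/9 (z(d, n) = (n*2)*(-2/9) = (2*n)*(-2/9) = -4*n/9)
37*27 + z(-8, -7) = 37*27 - 4/9*(-7) = 999 + 28/9 = 9019/9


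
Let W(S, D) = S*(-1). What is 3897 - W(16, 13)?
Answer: 3913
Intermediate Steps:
W(S, D) = -S
3897 - W(16, 13) = 3897 - (-1)*16 = 3897 - 1*(-16) = 3897 + 16 = 3913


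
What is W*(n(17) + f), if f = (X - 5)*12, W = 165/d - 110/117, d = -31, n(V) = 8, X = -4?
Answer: 2271500/3627 ≈ 626.28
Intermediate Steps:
W = -22715/3627 (W = 165/(-31) - 110/117 = 165*(-1/31) - 110*1/117 = -165/31 - 110/117 = -22715/3627 ≈ -6.2627)
f = -108 (f = (-4 - 5)*12 = -9*12 = -108)
W*(n(17) + f) = -22715*(8 - 108)/3627 = -22715/3627*(-100) = 2271500/3627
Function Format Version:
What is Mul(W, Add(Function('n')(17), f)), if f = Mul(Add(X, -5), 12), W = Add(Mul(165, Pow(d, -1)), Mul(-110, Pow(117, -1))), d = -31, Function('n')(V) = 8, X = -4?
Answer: Rational(2271500, 3627) ≈ 626.28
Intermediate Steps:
W = Rational(-22715, 3627) (W = Add(Mul(165, Pow(-31, -1)), Mul(-110, Pow(117, -1))) = Add(Mul(165, Rational(-1, 31)), Mul(-110, Rational(1, 117))) = Add(Rational(-165, 31), Rational(-110, 117)) = Rational(-22715, 3627) ≈ -6.2627)
f = -108 (f = Mul(Add(-4, -5), 12) = Mul(-9, 12) = -108)
Mul(W, Add(Function('n')(17), f)) = Mul(Rational(-22715, 3627), Add(8, -108)) = Mul(Rational(-22715, 3627), -100) = Rational(2271500, 3627)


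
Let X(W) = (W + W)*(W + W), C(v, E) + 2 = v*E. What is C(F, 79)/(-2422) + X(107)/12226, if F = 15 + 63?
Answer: 1271634/1057549 ≈ 1.2024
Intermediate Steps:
F = 78
C(v, E) = -2 + E*v (C(v, E) = -2 + v*E = -2 + E*v)
X(W) = 4*W**2 (X(W) = (2*W)*(2*W) = 4*W**2)
C(F, 79)/(-2422) + X(107)/12226 = (-2 + 79*78)/(-2422) + (4*107**2)/12226 = (-2 + 6162)*(-1/2422) + (4*11449)*(1/12226) = 6160*(-1/2422) + 45796*(1/12226) = -440/173 + 22898/6113 = 1271634/1057549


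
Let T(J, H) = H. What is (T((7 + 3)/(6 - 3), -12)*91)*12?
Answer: -13104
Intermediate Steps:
(T((7 + 3)/(6 - 3), -12)*91)*12 = -12*91*12 = -1092*12 = -13104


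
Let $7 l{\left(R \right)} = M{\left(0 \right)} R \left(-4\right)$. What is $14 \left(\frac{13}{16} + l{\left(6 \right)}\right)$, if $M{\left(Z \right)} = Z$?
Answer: $\frac{91}{8} \approx 11.375$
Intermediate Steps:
$l{\left(R \right)} = 0$ ($l{\left(R \right)} = \frac{0 R \left(-4\right)}{7} = \frac{0 \left(-4\right)}{7} = \frac{1}{7} \cdot 0 = 0$)
$14 \left(\frac{13}{16} + l{\left(6 \right)}\right) = 14 \left(\frac{13}{16} + 0\right) = 14 \cdot \frac{13}{16} = \frac{91}{8}$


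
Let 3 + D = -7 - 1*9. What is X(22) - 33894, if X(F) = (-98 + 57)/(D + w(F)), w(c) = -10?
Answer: -982885/29 ≈ -33893.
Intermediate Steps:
D = -19 (D = -3 + (-7 - 1*9) = -3 + (-7 - 9) = -3 - 16 = -19)
X(F) = 41/29 (X(F) = (-98 + 57)/(-19 - 10) = -41/(-29) = -41*(-1/29) = 41/29)
X(22) - 33894 = 41/29 - 33894 = -982885/29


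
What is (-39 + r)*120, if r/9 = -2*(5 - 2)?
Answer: -11160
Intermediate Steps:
r = -54 (r = 9*(-2*(5 - 2)) = 9*(-2*3) = 9*(-6) = -54)
(-39 + r)*120 = (-39 - 54)*120 = -93*120 = -11160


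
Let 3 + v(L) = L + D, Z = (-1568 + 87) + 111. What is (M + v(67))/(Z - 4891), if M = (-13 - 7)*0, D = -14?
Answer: -50/6261 ≈ -0.0079859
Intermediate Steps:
Z = -1370 (Z = -1481 + 111 = -1370)
v(L) = -17 + L (v(L) = -3 + (L - 14) = -3 + (-14 + L) = -17 + L)
M = 0 (M = -20*0 = 0)
(M + v(67))/(Z - 4891) = (0 + (-17 + 67))/(-1370 - 4891) = (0 + 50)/(-6261) = 50*(-1/6261) = -50/6261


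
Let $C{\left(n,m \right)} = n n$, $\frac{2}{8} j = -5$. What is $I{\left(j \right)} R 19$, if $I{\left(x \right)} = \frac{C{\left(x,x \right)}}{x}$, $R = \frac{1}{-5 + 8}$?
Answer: $- \frac{380}{3} \approx -126.67$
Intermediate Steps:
$j = -20$ ($j = 4 \left(-5\right) = -20$)
$C{\left(n,m \right)} = n^{2}$
$R = \frac{1}{3} \approx 0.33333$
$I{\left(x \right)} = x$ ($I{\left(x \right)} = \frac{x^{2}}{x} = x$)
$I{\left(j \right)} R 19 = - 20 \cdot \frac{1}{3} \cdot 19 = \left(-20\right) \frac{19}{3} = - \frac{380}{3}$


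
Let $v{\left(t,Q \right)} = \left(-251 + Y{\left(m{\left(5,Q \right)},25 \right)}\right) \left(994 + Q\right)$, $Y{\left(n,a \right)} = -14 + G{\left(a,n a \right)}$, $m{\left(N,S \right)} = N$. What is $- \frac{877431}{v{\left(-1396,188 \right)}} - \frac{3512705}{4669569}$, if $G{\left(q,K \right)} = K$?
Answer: $\frac{1171980724613}{257573426040} \approx 4.5501$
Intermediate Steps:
$Y{\left(n,a \right)} = -14 + a n$ ($Y{\left(n,a \right)} = -14 + n a = -14 + a n$)
$v{\left(t,Q \right)} = -139160 - 140 Q$ ($v{\left(t,Q \right)} = \left(-251 + \left(-14 + 25 \cdot 5\right)\right) \left(994 + Q\right) = \left(-251 + \left(-14 + 125\right)\right) \left(994 + Q\right) = \left(-251 + 111\right) \left(994 + Q\right) = - 140 \left(994 + Q\right) = -139160 - 140 Q$)
$- \frac{877431}{v{\left(-1396,188 \right)}} - \frac{3512705}{4669569} = - \frac{877431}{-139160 - 26320} - \frac{3512705}{4669569} = - \frac{877431}{-165480} - \frac{3512705}{4669569} = \left(-877431\right) \left(- \frac{1}{165480}\right) - \frac{3512705}{4669569} = \frac{292477}{55160} - \frac{3512705}{4669569} = \frac{1171980724613}{257573426040}$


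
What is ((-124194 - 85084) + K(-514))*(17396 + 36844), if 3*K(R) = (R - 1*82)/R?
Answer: -2917262963200/257 ≈ -1.1351e+10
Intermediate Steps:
K(R) = (-82 + R)/(3*R) (K(R) = ((R - 1*82)/R)/3 = ((R - 82)/R)/3 = ((-82 + R)/R)/3 = (-82 + R)/(3*R))
((-124194 - 85084) + K(-514))*(17396 + 36844) = ((-124194 - 85084) + (⅓)*(-82 - 514)/(-514))*(17396 + 36844) = (-209278 + (⅓)*(-1/514)*(-596))*54240 = (-209278 + 298/771)*54240 = -161353040/771*54240 = -2917262963200/257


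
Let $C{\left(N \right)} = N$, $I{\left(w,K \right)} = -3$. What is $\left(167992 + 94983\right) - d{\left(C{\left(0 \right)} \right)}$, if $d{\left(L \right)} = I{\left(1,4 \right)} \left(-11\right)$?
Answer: $262942$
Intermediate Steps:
$d{\left(L \right)} = 33$ ($d{\left(L \right)} = \left(-3\right) \left(-11\right) = 33$)
$\left(167992 + 94983\right) - d{\left(C{\left(0 \right)} \right)} = \left(167992 + 94983\right) - 33 = 262975 - 33 = 262942$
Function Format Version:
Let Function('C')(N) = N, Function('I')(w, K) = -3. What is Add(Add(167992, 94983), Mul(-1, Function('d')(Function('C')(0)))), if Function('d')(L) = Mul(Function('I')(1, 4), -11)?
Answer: 262942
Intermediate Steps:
Function('d')(L) = 33 (Function('d')(L) = Mul(-3, -11) = 33)
Add(Add(167992, 94983), Mul(-1, Function('d')(Function('C')(0)))) = Add(Add(167992, 94983), Mul(-1, 33)) = Add(262975, -33) = 262942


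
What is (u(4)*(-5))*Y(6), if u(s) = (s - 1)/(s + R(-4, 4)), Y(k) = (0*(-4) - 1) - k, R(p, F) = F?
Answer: 105/8 ≈ 13.125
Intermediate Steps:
Y(k) = -1 - k (Y(k) = (0 - 1) - k = -1 - k)
u(s) = (-1 + s)/(4 + s) (u(s) = (s - 1)/(s + 4) = (-1 + s)/(4 + s))
(u(4)*(-5))*Y(6) = (((-1 + 4)/(4 + 4))*(-5))*(-1 - 1*6) = ((3/8)*(-5))*(-1 - 6) = (((1/8)*3)*(-5))*(-7) = ((3/8)*(-5))*(-7) = -15/8*(-7) = 105/8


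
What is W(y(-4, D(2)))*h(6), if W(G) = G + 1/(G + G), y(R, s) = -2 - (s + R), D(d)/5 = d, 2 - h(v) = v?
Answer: 129/4 ≈ 32.250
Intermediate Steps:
h(v) = 2 - v
D(d) = 5*d
y(R, s) = -2 - R - s (y(R, s) = -2 - (R + s) = -2 + (-R - s) = -2 - R - s)
W(G) = G + 1/(2*G)
W(y(-4, D(2)))*h(6) = ((-2 - 1*(-4) - 5*2) + 1/(2*(-2 - 1*(-4) - 5*2)))*(2 - 1*6) = ((-2 + 4 - 1*10) + 1/(2*(-2 + 4 - 1*10)))*(2 - 6) = ((-2 + 4 - 10) + 1/(2*(-2 + 4 - 10)))*(-4) = (-8 + (½)/(-8))*(-4) = (-8 + (½)*(-⅛))*(-4) = (-8 - 1/16)*(-4) = -129/16*(-4) = 129/4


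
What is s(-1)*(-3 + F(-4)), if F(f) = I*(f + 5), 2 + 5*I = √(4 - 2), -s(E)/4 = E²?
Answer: 68/5 - 4*√2/5 ≈ 12.469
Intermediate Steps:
s(E) = -4*E²
I = -⅖ + √2/5 (I = -⅖ + √(4 - 2)/5 = -⅖ + √2/5 ≈ -0.11716)
F(f) = (5 + f)*(-⅖ + √2/5) (F(f) = (-⅖ + √2/5)*(f + 5) = (-⅖ + √2/5)*(5 + f) = (5 + f)*(-⅖ + √2/5))
s(-1)*(-3 + F(-4)) = (-4*(-1)²)*(-3 - (2 - √2)*(5 - 4)/5) = (-4*1)*(-3 - ⅕*(2 - √2)*1) = -4*(-3 + (-⅖ + √2/5)) = -4*(-17/5 + √2/5) = 68/5 - 4*√2/5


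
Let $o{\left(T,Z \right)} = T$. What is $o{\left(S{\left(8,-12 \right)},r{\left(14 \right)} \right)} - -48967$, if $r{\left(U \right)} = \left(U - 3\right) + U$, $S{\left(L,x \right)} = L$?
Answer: $48975$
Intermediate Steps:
$r{\left(U \right)} = -3 + 2 U$ ($r{\left(U \right)} = \left(-3 + U\right) + U = -3 + 2 U$)
$o{\left(S{\left(8,-12 \right)},r{\left(14 \right)} \right)} - -48967 = 8 - -48967 = 8 + 48967 = 48975$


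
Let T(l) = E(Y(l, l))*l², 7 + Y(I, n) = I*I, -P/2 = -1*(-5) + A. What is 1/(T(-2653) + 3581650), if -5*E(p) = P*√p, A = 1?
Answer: -44770625/25104730387557436862014 + 105576135*√7038402/12552365193778718431007 ≈ 2.2312e-11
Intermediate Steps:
P = -12 (P = -2*(-1*(-5) + 1) = -2*(5 + 1) = -2*6 = -12)
Y(I, n) = -7 + I² (Y(I, n) = -7 + I*I = -7 + I²)
E(p) = 12*√p/5 (E(p) = -(-12)*√p/5 = 12*√p/5)
T(l) = 12*l²*√(-7 + l²)/5 (T(l) = (12*√(-7 + l²)/5)*l² = 12*l²*√(-7 + l²)/5)
1/(T(-2653) + 3581650) = 1/((12/5)*(-2653)²*√(-7 + (-2653)²) + 3581650) = 1/((12/5)*7038409*√(-7 + 7038409) + 3581650) = 1/((12/5)*7038409*√7038402 + 3581650) = 1/(84460908*√7038402/5 + 3581650) = 1/(3581650 + 84460908*√7038402/5)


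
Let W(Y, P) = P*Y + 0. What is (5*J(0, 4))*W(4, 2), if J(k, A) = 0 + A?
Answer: 160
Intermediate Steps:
J(k, A) = A
W(Y, P) = P*Y
(5*J(0, 4))*W(4, 2) = (5*4)*(2*4) = 20*8 = 160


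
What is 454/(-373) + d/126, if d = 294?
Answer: 1249/1119 ≈ 1.1162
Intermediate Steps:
454/(-373) + d/126 = 454/(-373) + 294/126 = 454*(-1/373) + 294*(1/126) = -454/373 + 7/3 = 1249/1119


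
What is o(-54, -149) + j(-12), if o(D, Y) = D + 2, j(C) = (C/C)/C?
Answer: -625/12 ≈ -52.083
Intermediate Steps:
j(C) = 1/C
o(D, Y) = 2 + D
o(-54, -149) + j(-12) = (2 - 54) + 1/(-12) = -52 - 1/12 = -625/12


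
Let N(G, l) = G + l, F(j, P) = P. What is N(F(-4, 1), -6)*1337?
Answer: -6685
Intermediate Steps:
N(F(-4, 1), -6)*1337 = (1 - 6)*1337 = -5*1337 = -6685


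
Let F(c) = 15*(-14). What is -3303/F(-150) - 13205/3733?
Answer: 3185683/261310 ≈ 12.191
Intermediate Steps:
F(c) = -210
-3303/F(-150) - 13205/3733 = -3303/(-210) - 13205/3733 = -3303*(-1/210) - 13205*1/3733 = 1101/70 - 13205/3733 = 3185683/261310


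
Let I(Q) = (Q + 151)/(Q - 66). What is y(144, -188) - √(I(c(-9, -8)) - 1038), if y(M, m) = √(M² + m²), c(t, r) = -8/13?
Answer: 4*√3505 - I*√780147358/866 ≈ 236.81 - 32.253*I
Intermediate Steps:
c(t, r) = -8/13 (c(t, r) = -8*1/13 = -8/13)
I(Q) = (151 + Q)/(-66 + Q)
y(144, -188) - √(I(c(-9, -8)) - 1038) = √(144² + (-188)²) - √((151 - 8/13)/(-66 - 8/13) - 1038) = √(20736 + 35344) - √((1955/13)/(-866/13) - 1038) = √56080 - √(-13/866*1955/13 - 1038) = 4*√3505 - √(-1955/866 - 1038) = 4*√3505 - √(-900863/866) = 4*√3505 - I*√780147358/866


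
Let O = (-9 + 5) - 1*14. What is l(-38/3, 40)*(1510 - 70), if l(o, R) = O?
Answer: -25920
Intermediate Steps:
O = -18 (O = -4 - 14 = -18)
l(o, R) = -18
l(-38/3, 40)*(1510 - 70) = -18*(1510 - 70) = -18*1440 = -25920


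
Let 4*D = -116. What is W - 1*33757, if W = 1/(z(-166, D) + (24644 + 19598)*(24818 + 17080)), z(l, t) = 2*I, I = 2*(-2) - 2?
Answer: -62573707069127/1853651304 ≈ -33757.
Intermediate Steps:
I = -6 (I = -4 - 2 = -6)
D = -29 (D = (1/4)*(-116) = -29)
z(l, t) = -12 (z(l, t) = 2*(-6) = -12)
W = 1/1853651304 (W = 1/(-12 + (24644 + 19598)*(24818 + 17080)) = 1/(-12 + 44242*41898) = 1/(-12 + 1853651316) = 1/1853651304 ≈ 5.3948e-10)
W - 1*33757 = 1/1853651304 - 1*33757 = 1/1853651304 - 33757 = -62573707069127/1853651304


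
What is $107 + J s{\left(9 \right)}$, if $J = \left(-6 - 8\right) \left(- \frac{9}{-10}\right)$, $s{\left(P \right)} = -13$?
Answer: $\frac{1354}{5} \approx 270.8$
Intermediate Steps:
$J = - \frac{63}{5}$ ($J = - 14 \left(\left(-9\right) \left(- \frac{1}{10}\right)\right) = \left(-14\right) \frac{9}{10} = - \frac{63}{5} \approx -12.6$)
$107 + J s{\left(9 \right)} = 107 - - \frac{819}{5} = 107 + \frac{819}{5} = \frac{1354}{5}$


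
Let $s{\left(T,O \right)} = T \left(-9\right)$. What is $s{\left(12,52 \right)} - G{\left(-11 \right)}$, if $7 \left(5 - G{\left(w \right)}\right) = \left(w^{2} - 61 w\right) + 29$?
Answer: $\frac{30}{7} \approx 4.2857$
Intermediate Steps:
$s{\left(T,O \right)} = - 9 T$
$G{\left(w \right)} = \frac{6}{7} - \frac{w^{2}}{7} + \frac{61 w}{7}$ ($G{\left(w \right)} = 5 - \frac{\left(w^{2} - 61 w\right) + 29}{7} = 5 - \frac{29 + w^{2} - 61 w}{7} = 5 - \left(\frac{29}{7} - \frac{61 w}{7} + \frac{w^{2}}{7}\right) = \frac{6}{7} - \frac{w^{2}}{7} + \frac{61 w}{7}$)
$s{\left(12,52 \right)} - G{\left(-11 \right)} = \left(-9\right) 12 - \left(\frac{6}{7} - \frac{\left(-11\right)^{2}}{7} + \frac{61}{7} \left(-11\right)\right) = -108 - \left(\frac{6}{7} - \frac{121}{7} - \frac{671}{7}\right) = -108 - - \frac{786}{7} = -108 + \frac{786}{7} = \frac{30}{7}$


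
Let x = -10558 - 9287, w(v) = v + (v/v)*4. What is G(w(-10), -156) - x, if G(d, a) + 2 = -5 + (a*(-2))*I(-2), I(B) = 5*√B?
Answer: 19838 + 1560*I*√2 ≈ 19838.0 + 2206.2*I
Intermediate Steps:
w(v) = 4 + v (w(v) = v + 1*4 = v + 4 = 4 + v)
G(d, a) = -7 - 10*I*a*√2 (G(d, a) = -2 + (-5 + (a*(-2))*(5*√(-2))) = -2 + (-5 + (-2*a)*(5*(I*√2))) = -2 + (-5 + (-2*a)*(5*I*√2)) = -2 + (-5 - 10*I*a*√2) = -7 - 10*I*a*√2)
x = -19845
G(w(-10), -156) - x = (-7 - 10*I*(-156)*√2) - 1*(-19845) = (-7 + 1560*I*√2) + 19845 = 19838 + 1560*I*√2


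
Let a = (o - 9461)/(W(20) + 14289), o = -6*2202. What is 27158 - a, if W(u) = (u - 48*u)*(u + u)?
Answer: 633057465/23311 ≈ 27157.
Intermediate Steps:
o = -13212
W(u) = -94*u² (W(u) = (-47*u)*(2*u) = -94*u²)
a = 22673/23311 (a = (-13212 - 9461)/(-94*20² + 14289) = -22673/(-94*400 + 14289) = -22673/(-37600 + 14289) = -22673/(-23311) = -22673*(-1/23311) = 22673/23311 ≈ 0.97263)
27158 - a = 27158 - 1*22673/23311 = 27158 - 22673/23311 = 633057465/23311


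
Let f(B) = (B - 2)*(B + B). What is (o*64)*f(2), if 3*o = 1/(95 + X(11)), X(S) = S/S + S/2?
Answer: 0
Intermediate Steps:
X(S) = 1 + S/2 (X(S) = 1 + S*(½) = 1 + S/2)
f(B) = 2*B*(-2 + B) (f(B) = (-2 + B)*(2*B) = 2*B*(-2 + B))
o = 2/609 (o = 1/(3*(95 + (1 + (½)*11))) = 1/(3*(95 + (1 + 11/2))) = 1/(3*(95 + 13/2)) = 1/(3*(203/2)) = (⅓)*(2/203) = 2/609 ≈ 0.0032841)
(o*64)*f(2) = ((2/609)*64)*(2*2*(-2 + 2)) = 128*(2*2*0)/609 = (128/609)*0 = 0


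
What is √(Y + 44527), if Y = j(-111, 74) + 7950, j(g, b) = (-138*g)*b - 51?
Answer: √1185958 ≈ 1089.0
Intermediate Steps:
j(g, b) = -51 - 138*b*g (j(g, b) = -138*b*g - 51 = -51 - 138*b*g)
Y = 1141431 (Y = (-51 - 138*74*(-111)) + 7950 = (-51 + 1133532) + 7950 = 1133481 + 7950 = 1141431)
√(Y + 44527) = √(1141431 + 44527) = √1185958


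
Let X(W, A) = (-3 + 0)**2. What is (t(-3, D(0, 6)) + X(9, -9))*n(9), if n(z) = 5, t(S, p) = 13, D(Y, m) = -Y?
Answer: 110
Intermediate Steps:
X(W, A) = 9 (X(W, A) = (-3)**2 = 9)
(t(-3, D(0, 6)) + X(9, -9))*n(9) = (13 + 9)*5 = 22*5 = 110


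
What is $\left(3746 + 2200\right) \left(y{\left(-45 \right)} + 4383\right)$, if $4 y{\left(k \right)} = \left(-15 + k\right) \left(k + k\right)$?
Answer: $34088418$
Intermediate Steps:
$y{\left(k \right)} = \frac{k \left(-15 + k\right)}{2}$ ($y{\left(k \right)} = \frac{\left(-15 + k\right) \left(k + k\right)}{4} = \frac{\left(-15 + k\right) 2 k}{4} = \frac{2 k \left(-15 + k\right)}{4} = \frac{k \left(-15 + k\right)}{2}$)
$\left(3746 + 2200\right) \left(y{\left(-45 \right)} + 4383\right) = \left(3746 + 2200\right) \left(\frac{1}{2} \left(-45\right) \left(-15 - 45\right) + 4383\right) = 5946 \left(\frac{1}{2} \left(-45\right) \left(-60\right) + 4383\right) = 5946 \left(1350 + 4383\right) = 5946 \cdot 5733 = 34088418$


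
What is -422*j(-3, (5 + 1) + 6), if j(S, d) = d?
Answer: -5064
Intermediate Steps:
-422*j(-3, (5 + 1) + 6) = -422*((5 + 1) + 6) = -422*(6 + 6) = -422*12 = -5064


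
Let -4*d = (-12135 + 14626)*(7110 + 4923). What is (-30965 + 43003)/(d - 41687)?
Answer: -48152/30140951 ≈ -0.0015976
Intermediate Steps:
d = -29974203/4 (d = -(-12135 + 14626)*(7110 + 4923)/4 = -2491*12033/4 = -¼*29974203 = -29974203/4 ≈ -7.4936e+6)
(-30965 + 43003)/(d - 41687) = (-30965 + 43003)/(-29974203/4 - 41687) = 12038/(-30140951/4) = 12038*(-4/30140951) = -48152/30140951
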